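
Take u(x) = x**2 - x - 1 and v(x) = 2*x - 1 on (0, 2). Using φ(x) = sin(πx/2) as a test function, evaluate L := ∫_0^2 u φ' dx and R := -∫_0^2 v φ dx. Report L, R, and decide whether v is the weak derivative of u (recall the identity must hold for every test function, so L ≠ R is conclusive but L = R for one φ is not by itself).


LHS = -4/π, RHS = -4/π. Yes, v = u' weakly.

u(x) = x**2 - x - 1, classical derivative u'(x) = 2*x - 1.
φ(x) = sin(πx/2), so φ'(x) = π*cos(π*x/2)/2.
Note φ(0) = φ(2) = 0, so the boundary term u·φ vanishes.
LHS = ∫_0^2 u(x) φ'(x) dx = ∫_0^2 (π*x^2*cos(π*x/2)/2 - π*x*cos(π*x/2)/2 - π*cos(π*x/2)/2) dx. Term by term:
  ∫_0^2 -π*cos(π*x/2)/2 dx = 0;  ∫_0^2 π*x^2*cos(π*x/2)/2 dx = -8/π;  ∫_0^2 -π*x*cos(π*x/2)/2 dx = 4/π.
Sum: 0 − 8/π + 4/π = -4/π.
So LHS = -4/π.
∫_0^2 v(x) φ(x) dx = ∫_0^2 (2*x*sin(π*x/2) - sin(π*x/2)) dx. Term by term:
  ∫_0^2 -sin(π*x/2) dx = -4/π;  ∫_0^2 2*x*sin(π*x/2) dx = 8/π.
Sum: -4/π + 8/π = 4/π.
So RHS = -∫_0^2 v(x) φ(x) dx = -4/π.
LHS = RHS, so the identity holds for this test φ.
Moreover u is smooth here and v(x) = u'(x) = 2*x - 1 pointwise, so the identity holds for every test function. Hence v is the weak derivative of u.


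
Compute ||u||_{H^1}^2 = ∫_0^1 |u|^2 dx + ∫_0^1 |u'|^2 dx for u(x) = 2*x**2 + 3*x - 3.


||u||_{H^1}^2 = 437/15

The H^1 norm (squared) on an interval (0, L) is
  ||u||_{H^1}^2 = ∫_0^L u(x)^2 dx + ∫_0^L u'(x)^2 dx.
Compute u'(x) = 4*x + 3.
Then u(x)^2 = 4*x**4 + 12*x**3 - 3*x**2 - 18*x + 9 and u'(x)^2 = 16*x**2 + 24*x + 9.
Integrate each monomial from 0 to 1 using ∫_0^1 c·x^n dx = c·1^(n+1)/(n+1):
  ∫_0^1 u(x)^2 dx = ∫_0^1 (4*x^4 + 12*x^3 - 3*x^2 - 18*x + 9) dx. Term by term:
    ∫_0^1 4*x^4 dx = 4/5;  ∫_0^1 12*x^3 dx = 3;  ∫_0^1 -3*x^2 dx = -1;
    ∫_0^1 -18*x dx = -9;  ∫_0^1 9 dx = 9.
  Sum: 4/5 + 3 − 1 − 9 + 9 = 14/5.
  ∫_0^1 u'(x)^2 dx = ∫_0^1 (16*x^2 + 24*x + 9) dx. Term by term:
    ∫_0^1 16*x^2 dx = 16/3;  ∫_0^1 24*x dx = 12;  ∫_0^1 9 dx = 9.
  Sum: 16/3 + 12 + 9 = 79/3.
Adding: ||u||_{H^1}^2 = 14/5 + 79/3 = 437/15.


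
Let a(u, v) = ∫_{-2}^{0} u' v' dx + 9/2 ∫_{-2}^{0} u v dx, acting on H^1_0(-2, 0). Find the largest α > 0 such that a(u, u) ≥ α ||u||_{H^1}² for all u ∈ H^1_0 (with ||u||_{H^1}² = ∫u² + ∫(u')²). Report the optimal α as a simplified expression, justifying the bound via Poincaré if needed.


α = 1

Coercivity of a(·,·) on H^1_0(-2, 0) means a(u, u) ≥ α ||u||_{H^1}² for every u ∈ H^1_0.
The interval has length L = 2, and Poincaré/coercivity depend only on L. Here a(u, u) = ∫(u')² + (9/2)·∫u².
Here c = 9/2 ≥ 1, so a(u,u) = ∫(u')² + c∫u² ≥ ∫(u')² + ∫u² = ||u||_{H^1}², i.e. α = 1 works. No larger α is possible: a(u,u) ≥ α||u||_{H^1}² means (1−α)∫(u')² ≥ (α−c)∫u², and for the modes u_n = sin(nπ(x−x₀)/L) (x₀ the left endpoint) one has ∫u_n²/∫(u_n')² = (L/(nπ))² → 0, so a(u_n,u_n)/||u_n||_{H^1}² → 1. Hence the optimal constant is α = 1.
Therefore α = 1.


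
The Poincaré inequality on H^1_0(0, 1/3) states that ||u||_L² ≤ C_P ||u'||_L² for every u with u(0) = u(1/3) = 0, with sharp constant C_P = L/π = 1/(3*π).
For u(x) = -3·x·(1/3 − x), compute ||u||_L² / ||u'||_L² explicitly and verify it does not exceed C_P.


||u||_L² / ||u'||_L² = sqrt(10)/30 < C_P = 1/(3*π).

u(x) = -3·x·(1/3 − x), so u'(x) = 6*x - 1.
u(x) = -3·x·(1/3 − x) vanishes at x = 0 and x = 1/3, so u ∈ H^1_0(0, 1/3). Differentiate via the product rule and integrate the resulting polynomials term by term.
  ∫_0^1/3 u² dx = ∫_0^1/3 (9*x^4 - 6*x^3 + x^2) dx. Term by term:
    ∫_0^1/3 9*x^4 dx = 1/135;  ∫_0^1/3 -6*x^3 dx = -1/54;  ∫_0^1/3 x^2 dx = 1/81.
  Sum: 1/135 − 1/54 + 1/81 = 1/810.
  ∫_0^1/3 (u')² dx = ∫_0^1/3 (36*x^2 - 12*x + 1) dx. Term by term:
    ∫_0^1/3 36*x^2 dx = 4/9;  ∫_0^1/3 -12*x dx = -2/3;  ∫_0^1/3 1 dx = 1/3.
  Sum: 4/9 − 2/3 + 1/3 = 1/9.
∫_0^1/3 u² dx = 1/810, so ||u||_L² = sqrt(10)/90.
∫_0^1/3 (u')² dx = 1/9, so ||u'||_L² = 1/3.
Ratio ||u||_L² / ||u'||_L² = sqrt(10)/30.
Sharp Poincaré constant on H^1_0(0, 1/3) is C_P = L/π = 1/(3*π), achieved by sin(3*π·x).
A polynomial bump cannot attain the sharp Poincaré constant (only the first sine eigenfunction does), so the ratio is strictly less than C_P, consistent with ||u||_L² ≤ C_P ||u'||_L².


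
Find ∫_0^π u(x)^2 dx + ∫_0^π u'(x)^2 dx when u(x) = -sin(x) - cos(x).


||u||_{H^1(0,π)}^2 = 2*π

u'(x) = sin(x) - cos(x).
Expand u² and (u')² and integrate term by term on (0, π), using: for integers n ≥ 1, ∫_0^π sin²(nx) dx = ∫_0^π cos²(nx) dx = π/2; for n ≠ n', ∫_0^π sin(nx)sin(n'x) dx = ∫_0^π cos(nx)cos(n'x) dx = 0; and by product-to-sum, ∫_0^π sin(nx)cos(n'x) dx = ½∫_0^π [sin((n+n')x) + sin((n−n')x)] dx, which is 0 when n+n' is even and 2n/(n²−n'²) when n+n' is odd (it need not vanish on (0, π)).
  u² squared terms: (-1)²·∫cos(x)² dx = 1·π/2 = π/2;  (-1)²·∫sin(x)² dx = 1·π/2 = π/2.
  u² cross terms: 2·(-1)·(-1)·∫cos(x)·sin(x) dx = 2·(0) = 0.
  So ∫_0^π u² dx = π/2 + π/2 + 0 = π.
  (u')² squared terms: (-1)²·∫cos(x)² dx = 1·π/2 = π/2;  (1)²·∫sin(x)² dx = 1·π/2 = π/2.
  (u')² cross terms: 2·(-1)·(1)·∫cos(x)·sin(x) dx = -2·(0) = 0.
  So ∫_0^π (u')² dx = π/2 + π/2 + 0 = π.
||u||_{H^1}^2 = (π) + (π) = 2*π.


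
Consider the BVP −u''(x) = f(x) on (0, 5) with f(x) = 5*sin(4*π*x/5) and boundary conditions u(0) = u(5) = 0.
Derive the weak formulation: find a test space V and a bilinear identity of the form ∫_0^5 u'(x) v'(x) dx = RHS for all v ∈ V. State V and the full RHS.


V = H^1_0(0, 5) (so v(0) = v(5) = 0); weak form: ∫_0^5 u'v' dx = ∫_0^5 (5*sin(4*π*x/5)) v dx for all v ∈ V.

Multiply both sides by a test function v and integrate from 0 to 5:
  ∫_0^5 −u''(x) v(x) dx = ∫_0^5 f(x) v(x) dx.
Integrate the LHS by parts once:
  ∫_0^5 −u'' v dx = −[u'(x) v(x)]_0^5 + ∫_0^5 u'(x) v'(x) dx.
Thus ∫_0^5 u'(x) v'(x) dx = ∫_0^5 f(x) v(x) dx + [u'(x) v(x)]_0^5.
Choose V so that boundary terms are either known or forced to vanish.
u is Dirichlet: u(0) = u(5) = 0. Let V = H^1_0(0, 5); then v(0) = v(5) = 0, and [u' v]_0^5 = 0.
Weak formulation: find u (satisfying any essential BC) such that ∫_0^5 u'(x) v'(x) dx = ∫_0^5 f v dx for all v ∈ V.
Substituting f(x) = 5*sin(4*π*x/5), the right-hand side is ∫_0^5 (5*sin(4*π*x/5)) v dx.


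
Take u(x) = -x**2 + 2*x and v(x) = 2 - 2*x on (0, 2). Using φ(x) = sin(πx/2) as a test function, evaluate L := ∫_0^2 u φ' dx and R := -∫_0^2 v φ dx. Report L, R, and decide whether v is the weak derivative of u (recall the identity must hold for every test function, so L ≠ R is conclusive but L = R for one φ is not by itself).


LHS = 0, RHS = 0. Yes, v = u' weakly.

u(x) = -x**2 + 2*x, classical derivative u'(x) = 2 - 2*x.
φ(x) = sin(πx/2), so φ'(x) = π*cos(π*x/2)/2.
Note φ(0) = φ(2) = 0, so the boundary term u·φ vanishes.
LHS = ∫_0^2 u(x) φ'(x) dx = ∫_0^2 (-π*x^2*cos(π*x/2)/2 + π*x*cos(π*x/2)) dx. Term by term:
  ∫_0^2 π*x*cos(π*x/2) dx = -8/π;  ∫_0^2 -π*x^2*cos(π*x/2)/2 dx = 8/π.
Sum: -8/π + 8/π = 0.
So LHS = 0.
∫_0^2 v(x) φ(x) dx = ∫_0^2 (-2*x*sin(π*x/2) + 2*sin(π*x/2)) dx. Term by term:
  ∫_0^2 2*sin(π*x/2) dx = 8/π;  ∫_0^2 -2*x*sin(π*x/2) dx = -8/π.
Sum: 8/π − 8/π = 0.
So RHS = -∫_0^2 v(x) φ(x) dx = 0.
LHS = RHS, so the identity holds for this test φ.
Moreover u is smooth here and v(x) = u'(x) = 2 - 2*x pointwise, so the identity holds for every test function. Hence v is the weak derivative of u.


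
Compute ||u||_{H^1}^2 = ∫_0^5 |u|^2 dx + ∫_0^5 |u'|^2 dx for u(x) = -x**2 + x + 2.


||u||_{H^1}^2 = 2275/6

The H^1 norm (squared) on an interval (0, L) is
  ||u||_{H^1}^2 = ∫_0^L u(x)^2 dx + ∫_0^L u'(x)^2 dx.
Compute u'(x) = 1 - 2*x.
Then u(x)^2 = x**4 - 2*x**3 - 3*x**2 + 4*x + 4 and u'(x)^2 = 4*x**2 - 4*x + 1.
Integrate each monomial from 0 to 5 using ∫_0^5 c·x^n dx = c·5^(n+1)/(n+1):
  ∫_0^5 u(x)^2 dx = ∫_0^5 (x^4 - 2*x^3 - 3*x^2 + 4*x + 4) dx. Term by term:
    ∫_0^5 x^4 dx = 625;  ∫_0^5 -2*x^3 dx = -625/2;  ∫_0^5 -3*x^2 dx = -125;
    ∫_0^5 4*x dx = 50;  ∫_0^5 4 dx = 20.
  Sum: 625 − 625/2 − 125 + 50 + 20 = 515/2.
  ∫_0^5 u'(x)^2 dx = ∫_0^5 (4*x^2 - 4*x + 1) dx. Term by term:
    ∫_0^5 4*x^2 dx = 500/3;  ∫_0^5 -4*x dx = -50;  ∫_0^5 1 dx = 5.
  Sum: 500/3 − 50 + 5 = 365/3.
Adding: ||u||_{H^1}^2 = 515/2 + 365/3 = 2275/6.


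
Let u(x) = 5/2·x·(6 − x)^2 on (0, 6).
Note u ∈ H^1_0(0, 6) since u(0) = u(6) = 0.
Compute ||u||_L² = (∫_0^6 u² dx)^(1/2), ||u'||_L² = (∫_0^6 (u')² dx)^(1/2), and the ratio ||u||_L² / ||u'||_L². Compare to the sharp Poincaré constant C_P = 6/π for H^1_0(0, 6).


||u||_L² / ||u'||_L² = 3*sqrt(14)/7 < C_P = 6/π.

u(x) = 5/2·x·(6 − x)^2, so u'(x) = 15*(x/2 - 3)*(x - 2).
u(x) = 5/2·x·(6 − x)^2 vanishes at x = 0 and x = 6, so u ∈ H^1_0(0, 6). Differentiate via the product rule and integrate the resulting polynomials term by term.
  ∫_0^6 u² dx = ∫_0^6 (25*x^6/4 - 150*x^5 + 1350*x^4 - 5400*x^3 + 8100*x^2) dx. Term by term:
    ∫_0^6 25*x^6/4 dx = 1749600/7;  ∫_0^6 -150*x^5 dx = -1166400;  ∫_0^6 1350*x^4 dx = 2099520;
    ∫_0^6 -5400*x^3 dx = -1749600;  ∫_0^6 8100*x^2 dx = 583200.
  Sum: 1749600/7 − 1166400 + 2099520 − 1749600 + 583200 = 116640/7.
  ∫_0^6 (u')² dx = ∫_0^6 (225*x^4/4 - 900*x^3 + 4950*x^2 - 10800*x + 8100) dx. Term by term:
    ∫_0^6 225*x^4/4 dx = 87480;  ∫_0^6 -900*x^3 dx = -291600;  ∫_0^6 4950*x^2 dx = 356400;
    ∫_0^6 -10800*x dx = -194400;  ∫_0^6 8100 dx = 48600.
  Sum: 87480 − 291600 + 356400 − 194400 + 48600 = 6480.
∫_0^6 u² dx = 116640/7, so ||u||_L² = 108*sqrt(70)/7.
∫_0^6 (u')² dx = 6480, so ||u'||_L² = 36*sqrt(5).
Ratio ||u||_L² / ||u'||_L² = 3*sqrt(14)/7.
Sharp Poincaré constant on H^1_0(0, 6) is C_P = L/π = 6/π, achieved by sin(π/6·x).
A polynomial bump cannot attain the sharp Poincaré constant (only the first sine eigenfunction does), so the ratio is strictly less than C_P, consistent with ||u||_L² ≤ C_P ||u'||_L².


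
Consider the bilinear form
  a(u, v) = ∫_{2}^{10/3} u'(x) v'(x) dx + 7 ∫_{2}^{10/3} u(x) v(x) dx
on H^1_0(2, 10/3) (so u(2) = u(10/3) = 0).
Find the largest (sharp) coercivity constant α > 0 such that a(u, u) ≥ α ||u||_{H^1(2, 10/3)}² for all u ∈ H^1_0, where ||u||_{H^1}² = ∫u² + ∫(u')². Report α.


α = 1

Coercivity of a(·,·) on H^1_0(2, 10/3) means a(u, u) ≥ α ||u||_{H^1}² for every u ∈ H^1_0.
The interval has length L = 4/3, and Poincaré/coercivity depend only on L. Here a(u, u) = ∫(u')² + (7)·∫u².
Here c = 7 ≥ 1, so a(u,u) = ∫(u')² + c∫u² ≥ ∫(u')² + ∫u² = ||u||_{H^1}², i.e. α = 1 works. No larger α is possible: a(u,u) ≥ α||u||_{H^1}² means (1−α)∫(u')² ≥ (α−c)∫u², and for the modes u_n = sin(nπ(x−x₀)/L) (x₀ the left endpoint) one has ∫u_n²/∫(u_n')² = (L/(nπ))² → 0, so a(u_n,u_n)/||u_n||_{H^1}² → 1. Hence the optimal constant is α = 1.
Therefore α = 1.


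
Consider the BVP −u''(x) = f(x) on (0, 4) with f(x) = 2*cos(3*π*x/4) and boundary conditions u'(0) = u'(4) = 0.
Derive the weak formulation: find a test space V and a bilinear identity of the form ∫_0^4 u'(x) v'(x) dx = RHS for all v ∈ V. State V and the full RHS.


V = H^1(0, 4) (no boundary constraint on v; u is determined up to an additive constant); weak form: ∫_0^4 u'v' dx = ∫_0^4 (2*cos(3*π*x/4)) v dx for all v ∈ V.

Multiply both sides by a test function v and integrate from 0 to 4:
  ∫_0^4 −u''(x) v(x) dx = ∫_0^4 f(x) v(x) dx.
Integrate the LHS by parts once:
  ∫_0^4 −u'' v dx = −[u'(x) v(x)]_0^4 + ∫_0^4 u'(x) v'(x) dx.
Thus ∫_0^4 u'(x) v'(x) dx = ∫_0^4 f(x) v(x) dx + [u'(x) v(x)]_0^4.
Choose V so that boundary terms are either known or forced to vanish.
u has homogeneous Neumann: u'(0) = u'(4) = 0. So [u' v]_0^4 = 0·v(4) − 0·v(0) = 0 for any v; take V = H^1(0, 4).
Weak formulation: find u (satisfying any essential BC) such that ∫_0^4 u'(x) v'(x) dx = ∫_0^4 f v dx for all v ∈ V (homogeneous Neumann, so boundary terms vanish).
Substituting f(x) = 2*cos(3*π*x/4), the right-hand side is ∫_0^4 (2*cos(3*π*x/4)) v dx.
Compatibility check (pure Neumann): taking v ≡ 1 ∈ V gives 0 = ∫_0^4 f dx + (0) − (0), i.e. ∫_0^4 f dx must equal u'(0) − u'(4) = 0. Indeed ∫_0^4 (2*cos(3*π*x/4)) dx = 0, so the data are compatible. The solution is then unique only up to an additive constant (fix it e.g. by requiring ∫_0^4 u dx = 0).


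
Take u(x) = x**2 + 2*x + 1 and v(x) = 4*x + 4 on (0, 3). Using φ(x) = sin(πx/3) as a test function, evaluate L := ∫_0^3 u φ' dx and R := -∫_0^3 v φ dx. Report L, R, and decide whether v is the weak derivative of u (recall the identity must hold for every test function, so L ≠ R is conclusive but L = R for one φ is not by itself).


LHS = -30/π, RHS = -60/π. No, v is not the weak derivative of u.

u(x) = x**2 + 2*x + 1, classical derivative u'(x) = 2*x + 2.
φ(x) = sin(πx/3), so φ'(x) = π*cos(π*x/3)/3.
Note φ(0) = φ(3) = 0, so the boundary term u·φ vanishes.
LHS = ∫_0^3 u(x) φ'(x) dx = ∫_0^3 (π*x^2*cos(π*x/3)/3 + 2*π*x*cos(π*x/3)/3 + π*cos(π*x/3)/3) dx. Term by term:
  ∫_0^3 π*cos(π*x/3)/3 dx = 0;  ∫_0^3 π*x^2*cos(π*x/3)/3 dx = -18/π;  ∫_0^3 2*π*x*cos(π*x/3)/3 dx = -12/π.
Sum: 0 − 18/π − 12/π = -30/π.
So LHS = -30/π.
∫_0^3 v(x) φ(x) dx = ∫_0^3 (4*x*sin(π*x/3) + 4*sin(π*x/3)) dx. Term by term:
  ∫_0^3 4*sin(π*x/3) dx = 24/π;  ∫_0^3 4*x*sin(π*x/3) dx = 36/π.
Sum: 24/π + 36/π = 60/π.
So RHS = -∫_0^3 v(x) φ(x) dx = -60/π.
LHS − RHS = 30/π ≠ 0, so the identity fails.
(For a valid weak derivative the identity must hold for EVERY test function, in particular this one. The failure shows v is NOT the weak derivative of u.)
Correct weak derivative would be u'(x) = 2*x + 2.


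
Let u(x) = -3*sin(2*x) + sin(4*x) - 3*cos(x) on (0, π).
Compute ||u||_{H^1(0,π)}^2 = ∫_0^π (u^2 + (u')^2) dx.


||u||_{H^1(0,π)}^2 = 208/5 + 40*π

u'(x) = 3*sin(x) - 6*cos(2*x) + 4*cos(4*x).
Expand u² and (u')² and integrate term by term on (0, π), using: for integers n ≥ 1, ∫_0^π sin²(nx) dx = ∫_0^π cos²(nx) dx = π/2; for n ≠ n', ∫_0^π sin(nx)sin(n'x) dx = ∫_0^π cos(nx)cos(n'x) dx = 0; and by product-to-sum, ∫_0^π sin(nx)cos(n'x) dx = ½∫_0^π [sin((n+n')x) + sin((n−n')x)] dx, which is 0 when n+n' is even and 2n/(n²−n'²) when n+n' is odd (it need not vanish on (0, π)).
  u² squared terms: (-3)²·∫cos(x)² dx = 9·π/2 = 9*π/2;  (-3)²·∫sin(2x)² dx = 9·π/2 = 9*π/2;  (1)²·∫sin(4x)² dx = 1·π/2 = π/2.
  u² cross terms: 2·(-3)·(-3)·∫cos(x)·sin(2x) dx = 18·(4/3) = 24;  2·(-3)·(1)·∫cos(x)·sin(4x) dx = -6·(8/15) = -16/5;  2·(-3)·(1)·∫sin(2x)·sin(4x) dx = -6·(0) = 0.
  So ∫_0^π u² dx = 9*π/2 + 9*π/2 + π/2 + 24 − 16/5 + 0 = 104/5 + 19*π/2.
  (u')² squared terms: (-6)²·∫cos(2x)² dx = 36·π/2 = 18*π;  (3)²·∫sin(x)² dx = 9·π/2 = 9*π/2;  (4)²·∫cos(4x)² dx = 16·π/2 = 8*π.
  (u')² cross terms: 2·(-6)·(3)·∫cos(2x)·sin(x) dx = -36·(-2/3) = 24;  2·(-6)·(4)·∫cos(2x)·cos(4x) dx = -48·(0) = 0;  2·(3)·(4)·∫sin(x)·cos(4x) dx = 24·(-2/15) = -16/5.
  So ∫_0^π (u')² dx = 18*π + 9*π/2 + 8*π + 24 + 0 − 16/5 = 104/5 + 61*π/2.
||u||_{H^1}^2 = (104/5 + 19*π/2) + (104/5 + 61*π/2) = 208/5 + 40*π.


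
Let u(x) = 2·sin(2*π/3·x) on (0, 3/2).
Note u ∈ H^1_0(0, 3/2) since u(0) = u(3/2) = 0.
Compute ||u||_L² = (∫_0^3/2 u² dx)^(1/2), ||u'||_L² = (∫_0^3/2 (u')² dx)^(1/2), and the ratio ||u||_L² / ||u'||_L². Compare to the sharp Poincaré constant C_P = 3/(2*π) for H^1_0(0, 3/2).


||u||_L² / ||u'||_L² = 3/(2*π) = C_P.

u(x) = 2·sin(2*π/3·x), so u'(x) = 4*π*cos(2*π*x/3)/3.
Writing u(x) = A·sin(kπx/L) with A = 2 and k = 1, use ∫_0^L sin²(kπx/L) dx = L/2 and ∫_0^L cos²(kπx/L) dx = L/2.
u² = 4·sin²(2*π/3·x) and (u')² = 16*π^2/9·cos²(2*π/3·x), and each of sin², cos² integrates to L/2 = 3/4 over (0, 3/2).
∫_0^3/2 u² dx = 3, so ||u||_L² = sqrt(3).
∫_0^3/2 (u')² dx = 4*π^2/3, so ||u'||_L² = 2*sqrt(3)*π/3.
Ratio ||u||_L² / ||u'||_L² = 3/(2*π).
Sharp Poincaré constant on H^1_0(0, 3/2) is C_P = L/π = 3/(2*π), achieved by sin(2*π/3·x).
This is the k = 1 eigenfunction (up to amplitude), so the ratio equals the sharp Poincaré constant exactly.


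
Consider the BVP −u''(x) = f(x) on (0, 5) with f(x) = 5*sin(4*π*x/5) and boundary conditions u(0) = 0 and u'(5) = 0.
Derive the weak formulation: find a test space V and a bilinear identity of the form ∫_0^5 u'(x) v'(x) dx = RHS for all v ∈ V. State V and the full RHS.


V = {v ∈ H^1(0, 5) : v(0) = 0} (test functions vanish at x = 0 where u is specified); weak form: ∫_0^5 u'v' dx = ∫_0^5 (5*sin(4*π*x/5)) v dx for all v ∈ V.

Multiply both sides by a test function v and integrate from 0 to 5:
  ∫_0^5 −u''(x) v(x) dx = ∫_0^5 f(x) v(x) dx.
Integrate the LHS by parts once:
  ∫_0^5 −u'' v dx = −[u'(x) v(x)]_0^5 + ∫_0^5 u'(x) v'(x) dx.
Thus ∫_0^5 u'(x) v'(x) dx = ∫_0^5 f(x) v(x) dx + [u'(x) v(x)]_0^5.
Choose V so that boundary terms are either known or forced to vanish.
Mixed BC: u(0) = 0 (Dirichlet) and u'(5) = 0 (Neumann). Define V = {v ∈ H^1(0, 5) : v(0) = 0}. Then [u' v]_0^5 = u'(5)·v(5) − u'(0)·0 = 0.
Weak formulation: find u (satisfying any essential BC) such that ∫_0^5 u'(x) v'(x) dx = ∫_0^5 f v dx for all v ∈ V (Dirichlet at 0 absorbed into V; the Neumann datum at x = 5 is zero, so no boundary term remains).
Substituting f(x) = 5*sin(4*π*x/5), the right-hand side is ∫_0^5 (5*sin(4*π*x/5)) v dx.


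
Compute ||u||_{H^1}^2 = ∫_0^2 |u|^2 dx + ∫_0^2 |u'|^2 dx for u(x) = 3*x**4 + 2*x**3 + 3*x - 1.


||u||_{H^1}^2 = 209968/35

The H^1 norm (squared) on an interval (0, L) is
  ||u||_{H^1}^2 = ∫_0^L u(x)^2 dx + ∫_0^L u'(x)^2 dx.
Compute u'(x) = 12*x**3 + 6*x**2 + 3.
Then u(x)^2 = 9*x**8 + 12*x**7 + 4*x**6 + 18*x**5 + 6*x**4 - 4*x**3 + 9*x**2 - 6*x + 1 and u'(x)^2 = 144*x**6 + 144*x**5 + 36*x**4 + 72*x**3 + 36*x**2 + 9.
Integrate each monomial from 0 to 2 using ∫_0^2 c·x^n dx = c·2^(n+1)/(n+1):
  ∫_0^2 u(x)^2 dx = ∫_0^2 (9*x^8 + 12*x^7 + 4*x^6 + 18*x^5 + 6*x^4 - 4*x^3 + 9*x^2 - 6*x + 1) dx. Term by term:
    ∫_0^2 9*x^8 dx = 512;  ∫_0^2 12*x^7 dx = 384;  ∫_0^2 4*x^6 dx = 512/7;
    ∫_0^2 18*x^5 dx = 192;  ∫_0^2 6*x^4 dx = 192/5;  ∫_0^2 -4*x^3 dx = -16;
    ∫_0^2 9*x^2 dx = 24;  ∫_0^2 -6*x dx = -12;  ∫_0^2 1 dx = 2.
  Sum: 512 + 384 + 512/7 + 192 + 192/5 − 16 + 24 − 12 + 2 = 41914/35.
  ∫_0^2 u'(x)^2 dx = ∫_0^2 (144*x^6 + 144*x^5 + 36*x^4 + 72*x^3 + 36*x^2 + 9) dx. Term by term:
    ∫_0^2 144*x^6 dx = 18432/7;  ∫_0^2 144*x^5 dx = 1536;  ∫_0^2 36*x^4 dx = 1152/5;
    ∫_0^2 72*x^3 dx = 288;  ∫_0^2 36*x^2 dx = 96;  ∫_0^2 9 dx = 18.
  Sum: 18432/7 + 1536 + 1152/5 + 288 + 96 + 18 = 168054/35.
Adding: ||u||_{H^1}^2 = 41914/35 + 168054/35 = 209968/35.


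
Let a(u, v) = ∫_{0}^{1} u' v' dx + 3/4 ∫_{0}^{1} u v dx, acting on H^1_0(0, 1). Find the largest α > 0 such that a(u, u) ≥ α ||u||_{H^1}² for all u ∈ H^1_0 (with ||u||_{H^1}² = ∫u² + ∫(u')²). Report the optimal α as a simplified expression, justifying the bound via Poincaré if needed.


α = (3/4 + π^2)/(1 + π^2)

Coercivity of a(·,·) on H^1_0(0, 1) means a(u, u) ≥ α ||u||_{H^1}² for every u ∈ H^1_0.
The interval has length L = 1, and Poincaré/coercivity depend only on L. Here a(u, u) = ∫(u')² + (3/4)·∫u².
Here 0 < c = 3/4 < 1. The condition a(u,u) ≥ α||u||_{H^1}² reads (1−α)∫(u')² ≥ (α−c)∫u². Any admissible α is ≤ 1 (rapidly oscillating u have ∫u²/∫(u')² → 0), and α = 1 would force 0 ≥ (1−c)∫u², impossible since c < 1; so 1−α > 0. By the sharp Poincaré inequality on H^1_0 of an interval of length L, ∫(u')² ≥ (π/L)²∫u² with equality for the first sine mode sin(π(x−x₀)/L) (x₀ the left endpoint), so the inequality holds for all u iff (1−α)(π/L)² ≥ α − c, i.e. α ≤ ((π/L)² + c)/((π/L)² + 1) = (1 + c(L/π)²)/(1 + (L/π)²). With (π/L)² = π^2 and c = 3/4, the largest admissible constant is α = ((π/L)² + c)/((π/L)² + 1).
Simplifying, α = (3/4 + π^2)/(1 + π^2).


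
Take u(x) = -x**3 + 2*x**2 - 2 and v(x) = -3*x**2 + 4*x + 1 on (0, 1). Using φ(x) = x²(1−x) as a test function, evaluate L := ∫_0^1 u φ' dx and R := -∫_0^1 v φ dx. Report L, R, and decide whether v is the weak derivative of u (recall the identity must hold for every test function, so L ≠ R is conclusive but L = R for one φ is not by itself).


LHS = -1/10, RHS = -11/60. No, v is not the weak derivative of u.

u(x) = -x**3 + 2*x**2 - 2, classical derivative u'(x) = -3*x**2 + 4*x.
φ(x) = x²(1−x), so φ'(x) = x*(2 - 3*x).
Note φ(0) = φ(1) = 0, so the boundary term u·φ vanishes.
LHS = ∫_0^1 u(x) φ'(x) dx = ∫_0^1 (3*x^5 - 8*x^4 + 4*x^3 + 6*x^2 - 4*x) dx. Term by term:
  ∫_0^1 3*x^5 dx = 1/2;  ∫_0^1 -8*x^4 dx = -8/5;  ∫_0^1 4*x^3 dx = 1;
  ∫_0^1 6*x^2 dx = 2;  ∫_0^1 -4*x dx = -2.
Sum: 1/2 − 8/5 + 1 + 2 − 2 = -1/10.
So LHS = -1/10.
∫_0^1 v(x) φ(x) dx = ∫_0^1 (3*x^5 - 7*x^4 + 3*x^3 + x^2) dx. Term by term:
  ∫_0^1 3*x^5 dx = 1/2;  ∫_0^1 -7*x^4 dx = -7/5;  ∫_0^1 3*x^3 dx = 3/4;
  ∫_0^1 x^2 dx = 1/3.
Sum: 1/2 − 7/5 + 3/4 + 1/3 = 11/60.
So RHS = -∫_0^1 v(x) φ(x) dx = -11/60.
LHS − RHS = 1/12 ≠ 0, so the identity fails.
(For a valid weak derivative the identity must hold for EVERY test function, in particular this one. The failure shows v is NOT the weak derivative of u.)
Correct weak derivative would be u'(x) = -3*x**2 + 4*x.


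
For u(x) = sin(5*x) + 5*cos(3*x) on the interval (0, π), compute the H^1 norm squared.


||u||_{H^1(0,π)}^2 = 138*π

u'(x) = -15*sin(3*x) + 5*cos(5*x).
Expand u² and (u')² and integrate term by term on (0, π), using: for integers n ≥ 1, ∫_0^π sin²(nx) dx = ∫_0^π cos²(nx) dx = π/2; for n ≠ n', ∫_0^π sin(nx)sin(n'x) dx = ∫_0^π cos(nx)cos(n'x) dx = 0; and by product-to-sum, ∫_0^π sin(nx)cos(n'x) dx = ½∫_0^π [sin((n+n')x) + sin((n−n')x)] dx, which is 0 when n+n' is even and 2n/(n²−n'²) when n+n' is odd (it need not vanish on (0, π)).
  u² squared terms: (5)²·∫cos(3x)² dx = 25·π/2 = 25*π/2;  (1)²·∫sin(5x)² dx = 1·π/2 = π/2.
  u² cross terms: 2·(5)·(1)·∫cos(3x)·sin(5x) dx = 10·(0) = 0.
  So ∫_0^π u² dx = 25*π/2 + π/2 + 0 = 13*π.
  (u')² squared terms: (-15)²·∫sin(3x)² dx = 225·π/2 = 225*π/2;  (5)²·∫cos(5x)² dx = 25·π/2 = 25*π/2.
  (u')² cross terms: 2·(-15)·(5)·∫sin(3x)·cos(5x) dx = -150·(0) = 0.
  So ∫_0^π (u')² dx = 225*π/2 + 25*π/2 + 0 = 125*π.
||u||_{H^1}^2 = (13*π) + (125*π) = 138*π.


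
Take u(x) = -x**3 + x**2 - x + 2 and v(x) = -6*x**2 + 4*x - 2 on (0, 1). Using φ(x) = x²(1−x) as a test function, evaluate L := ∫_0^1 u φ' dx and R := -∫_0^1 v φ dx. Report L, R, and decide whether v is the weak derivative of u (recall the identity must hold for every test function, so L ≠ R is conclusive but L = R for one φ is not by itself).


LHS = 1/12, RHS = 1/6. No, v is not the weak derivative of u.

u(x) = -x**3 + x**2 - x + 2, classical derivative u'(x) = -3*x**2 + 2*x - 1.
φ(x) = x²(1−x), so φ'(x) = x*(2 - 3*x).
Note φ(0) = φ(1) = 0, so the boundary term u·φ vanishes.
LHS = ∫_0^1 u(x) φ'(x) dx = ∫_0^1 (3*x^5 - 5*x^4 + 5*x^3 - 8*x^2 + 4*x) dx. Term by term:
  ∫_0^1 3*x^5 dx = 1/2;  ∫_0^1 -5*x^4 dx = -1;  ∫_0^1 5*x^3 dx = 5/4;
  ∫_0^1 -8*x^2 dx = -8/3;  ∫_0^1 4*x dx = 2.
Sum: 1/2 − 1 + 5/4 − 8/3 + 2 = 1/12.
So LHS = 1/12.
∫_0^1 v(x) φ(x) dx = ∫_0^1 (6*x^5 - 10*x^4 + 6*x^3 - 2*x^2) dx. Term by term:
  ∫_0^1 6*x^5 dx = 1;  ∫_0^1 -10*x^4 dx = -2;  ∫_0^1 6*x^3 dx = 3/2;
  ∫_0^1 -2*x^2 dx = -2/3.
Sum: 1 − 2 + 3/2 − 2/3 = -1/6.
So RHS = -∫_0^1 v(x) φ(x) dx = 1/6.
LHS − RHS = -1/12 ≠ 0, so the identity fails.
(For a valid weak derivative the identity must hold for EVERY test function, in particular this one. The failure shows v is NOT the weak derivative of u.)
Correct weak derivative would be u'(x) = -3*x**2 + 2*x - 1.


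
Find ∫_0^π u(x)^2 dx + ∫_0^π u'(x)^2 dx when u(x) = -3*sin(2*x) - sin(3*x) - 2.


||u||_{H^1(0,π)}^2 = 8/3 + 63*π/2

u'(x) = -6*cos(2*x) - 3*cos(3*x).
Expand u² and (u')² and integrate term by term on (0, π), using: for integers n ≥ 1, ∫_0^π sin²(nx) dx = ∫_0^π cos²(nx) dx = π/2; for n ≠ n', ∫_0^π sin(nx)sin(n'x) dx = ∫_0^π cos(nx)cos(n'x) dx = 0; and by product-to-sum, ∫_0^π sin(nx)cos(n'x) dx = ½∫_0^π [sin((n+n')x) + sin((n−n')x)] dx, which is 0 when n+n' is even and 2n/(n²−n'²) when n+n' is odd (it need not vanish on (0, π)). For the constant mode: ∫_0^π 1 dx = π, ∫_0^π cos(nx) dx = 0, ∫_0^π sin(nx) dx = (1−(−1)^n)/n.
  u² squared terms: (-2)²·∫1 dx = 4·π = 4*π;  (-1)²·∫sin(3x)² dx = 1·π/2 = π/2;  (-3)²·∫sin(2x)² dx = 9·π/2 = 9*π/2.
  u² cross terms: 2·(-2)·(-1)·∫1·sin(3x) dx = 4·(2/3) = 8/3;  2·(-2)·(-3)·∫1·sin(2x) dx = 12·(0) = 0;  2·(-1)·(-3)·∫sin(3x)·sin(2x) dx = 6·(0) = 0.
  So ∫_0^π u² dx = 4*π + π/2 + 9*π/2 + 8/3 + 0 + 0 = 8/3 + 9*π.
  (u')² squared terms: (-6)²·∫cos(2x)² dx = 36·π/2 = 18*π;  (-3)²·∫cos(3x)² dx = 9·π/2 = 9*π/2.
  (u')² cross terms: 2·(-6)·(-3)·∫cos(2x)·cos(3x) dx = 36·(0) = 0.
  So ∫_0^π (u')² dx = 18*π + 9*π/2 + 0 = 45*π/2.
||u||_{H^1}^2 = (8/3 + 9*π) + (45*π/2) = 8/3 + 63*π/2.


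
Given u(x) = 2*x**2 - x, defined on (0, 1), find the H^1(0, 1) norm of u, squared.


||u||_{H^1}^2 = 37/15

The H^1 norm (squared) on an interval (0, L) is
  ||u||_{H^1}^2 = ∫_0^L u(x)^2 dx + ∫_0^L u'(x)^2 dx.
Compute u'(x) = 4*x - 1.
Then u(x)^2 = 4*x**4 - 4*x**3 + x**2 and u'(x)^2 = 16*x**2 - 8*x + 1.
Integrate each monomial from 0 to 1 using ∫_0^1 c·x^n dx = c·1^(n+1)/(n+1):
  ∫_0^1 u(x)^2 dx = ∫_0^1 (4*x^4 - 4*x^3 + x^2) dx. Term by term:
    ∫_0^1 4*x^4 dx = 4/5;  ∫_0^1 -4*x^3 dx = -1;  ∫_0^1 x^2 dx = 1/3.
  Sum: 4/5 − 1 + 1/3 = 2/15.
  ∫_0^1 u'(x)^2 dx = ∫_0^1 (16*x^2 - 8*x + 1) dx. Term by term:
    ∫_0^1 16*x^2 dx = 16/3;  ∫_0^1 -8*x dx = -4;  ∫_0^1 1 dx = 1.
  Sum: 16/3 − 4 + 1 = 7/3.
Adding: ||u||_{H^1}^2 = 2/15 + 7/3 = 37/15.


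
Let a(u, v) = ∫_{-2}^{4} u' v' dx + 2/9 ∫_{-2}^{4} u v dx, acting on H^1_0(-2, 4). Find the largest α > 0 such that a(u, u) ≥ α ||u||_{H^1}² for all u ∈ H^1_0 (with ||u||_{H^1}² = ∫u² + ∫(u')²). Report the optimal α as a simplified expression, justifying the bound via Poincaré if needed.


α = (8 + π^2)/(π^2 + 36)

Coercivity of a(·,·) on H^1_0(-2, 4) means a(u, u) ≥ α ||u||_{H^1}² for every u ∈ H^1_0.
The interval has length L = 6, and Poincaré/coercivity depend only on L. Here a(u, u) = ∫(u')² + (2/9)·∫u².
Here 0 < c = 2/9 < 1. The condition a(u,u) ≥ α||u||_{H^1}² reads (1−α)∫(u')² ≥ (α−c)∫u². Any admissible α is ≤ 1 (rapidly oscillating u have ∫u²/∫(u')² → 0), and α = 1 would force 0 ≥ (1−c)∫u², impossible since c < 1; so 1−α > 0. By the sharp Poincaré inequality on H^1_0 of an interval of length L, ∫(u')² ≥ (π/L)²∫u² with equality for the first sine mode sin(π(x−x₀)/L) (x₀ the left endpoint), so the inequality holds for all u iff (1−α)(π/L)² ≥ α − c, i.e. α ≤ ((π/L)² + c)/((π/L)² + 1) = (1 + c(L/π)²)/(1 + (L/π)²). With (π/L)² = π^2/36 and c = 2/9, the largest admissible constant is α = ((π/L)² + c)/((π/L)² + 1).
Simplifying, α = (8 + π^2)/(π^2 + 36).


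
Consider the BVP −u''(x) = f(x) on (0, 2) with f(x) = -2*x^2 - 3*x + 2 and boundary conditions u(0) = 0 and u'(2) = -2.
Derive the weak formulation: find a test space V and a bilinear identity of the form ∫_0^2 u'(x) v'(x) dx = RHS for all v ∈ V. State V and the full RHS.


V = {v ∈ H^1(0, 2) : v(0) = 0} (test functions vanish at x = 0 where u is specified); weak form: ∫_0^2 u'v' dx = ∫_0^2 (-2*x^2 - 3*x + 2) v dx − 2·v(2) for all v ∈ V.

Multiply both sides by a test function v and integrate from 0 to 2:
  ∫_0^2 −u''(x) v(x) dx = ∫_0^2 f(x) v(x) dx.
Integrate the LHS by parts once:
  ∫_0^2 −u'' v dx = −[u'(x) v(x)]_0^2 + ∫_0^2 u'(x) v'(x) dx.
Thus ∫_0^2 u'(x) v'(x) dx = ∫_0^2 f(x) v(x) dx + [u'(x) v(x)]_0^2.
Choose V so that boundary terms are either known or forced to vanish.
Mixed BC: u(0) = 0 (Dirichlet) and u'(2) = -2 (Neumann). Define V = {v ∈ H^1(0, 2) : v(0) = 0}. Then [u' v]_0^2 = u'(2)·v(2) − u'(0)·0 = − 2·v(2).
Weak formulation: find u (satisfying any essential BC) such that ∫_0^2 u'(x) v'(x) dx = ∫_0^2 f v dx − 2·v(2) for all v ∈ V (Dirichlet at 0 absorbed into V; Neumann datum at x = 2 contributes the boundary term).
Substituting f(x) = -2*x^2 - 3*x + 2, the right-hand side is ∫_0^2 (-2*x^2 - 3*x + 2) v dx − 2·v(2).


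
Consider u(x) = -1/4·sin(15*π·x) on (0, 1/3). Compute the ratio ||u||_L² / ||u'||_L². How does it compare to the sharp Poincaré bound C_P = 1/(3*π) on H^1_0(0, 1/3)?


||u||_L² / ||u'||_L² = 1/(15*π) < C_P = 1/(3*π).

u(x) = -1/4·sin(15*π·x), so u'(x) = -15*π*cos(15*π*x)/4.
Writing u(x) = A·sin(kπx/L) with A = -1/4 and k = 5, use ∫_0^L sin²(kπx/L) dx = L/2 and ∫_0^L cos²(kπx/L) dx = L/2.
u² = 1/16·sin²(15*π·x) and (u')² = 225*π^2/16·cos²(15*π·x), and each of sin², cos² integrates to L/2 = 1/6 over (0, 1/3).
∫_0^1/3 u² dx = 1/96, so ||u||_L² = sqrt(6)/24.
∫_0^1/3 (u')² dx = 75*π^2/32, so ||u'||_L² = 5*sqrt(6)*π/8.
Ratio ||u||_L² / ||u'||_L² = 1/(15*π).
Sharp Poincaré constant on H^1_0(0, 1/3) is C_P = L/π = 1/(3*π), achieved by sin(3*π·x).
This is the k = 5 harmonic; the ratio L/(kπ) is strictly less than C_P = L/π, consistent with the sharp inequality ||u||_L² ≤ C_P ||u'||_L².


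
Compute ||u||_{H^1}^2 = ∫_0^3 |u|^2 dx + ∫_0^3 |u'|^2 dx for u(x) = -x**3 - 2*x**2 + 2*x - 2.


||u||_{H^1}^2 = 59529/35

The H^1 norm (squared) on an interval (0, L) is
  ||u||_{H^1}^2 = ∫_0^L u(x)^2 dx + ∫_0^L u'(x)^2 dx.
Compute u'(x) = -3*x**2 - 4*x + 2.
Then u(x)^2 = x**6 + 4*x**5 - 4*x**3 + 12*x**2 - 8*x + 4 and u'(x)^2 = 9*x**4 + 24*x**3 + 4*x**2 - 16*x + 4.
Integrate each monomial from 0 to 3 using ∫_0^3 c·x^n dx = c·3^(n+1)/(n+1):
  ∫_0^3 u(x)^2 dx = ∫_0^3 (x^6 + 4*x^5 - 4*x^3 + 12*x^2 - 8*x + 4) dx. Term by term:
    ∫_0^3 x^6 dx = 2187/7;  ∫_0^3 4*x^5 dx = 486;  ∫_0^3 -4*x^3 dx = -81;
    ∫_0^3 12*x^2 dx = 108;  ∫_0^3 -8*x dx = -36;  ∫_0^3 4 dx = 12.
  Sum: 2187/7 + 486 − 81 + 108 − 36 + 12 = 5610/7.
  ∫_0^3 u'(x)^2 dx = ∫_0^3 (9*x^4 + 24*x^3 + 4*x^2 - 16*x + 4) dx. Term by term:
    ∫_0^3 9*x^4 dx = 2187/5;  ∫_0^3 24*x^3 dx = 486;  ∫_0^3 4*x^2 dx = 36;
    ∫_0^3 -16*x dx = -72;  ∫_0^3 4 dx = 12.
  Sum: 2187/5 + 486 + 36 − 72 + 12 = 4497/5.
Adding: ||u||_{H^1}^2 = 5610/7 + 4497/5 = 59529/35.


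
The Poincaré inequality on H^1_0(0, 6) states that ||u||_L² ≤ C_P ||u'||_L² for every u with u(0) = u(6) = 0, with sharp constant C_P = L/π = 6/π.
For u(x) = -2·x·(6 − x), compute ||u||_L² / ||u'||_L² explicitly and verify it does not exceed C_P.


||u||_L² / ||u'||_L² = 3*sqrt(10)/5 < C_P = 6/π.

u(x) = -2·x·(6 − x), so u'(x) = 4*x - 12.
u(x) = -2·x·(6 − x) vanishes at x = 0 and x = 6, so u ∈ H^1_0(0, 6). Differentiate via the product rule and integrate the resulting polynomials term by term.
  ∫_0^6 u² dx = ∫_0^6 (4*x^4 - 48*x^3 + 144*x^2) dx. Term by term:
    ∫_0^6 4*x^4 dx = 31104/5;  ∫_0^6 -48*x^3 dx = -15552;  ∫_0^6 144*x^2 dx = 10368.
  Sum: 31104/5 − 15552 + 10368 = 5184/5.
  ∫_0^6 (u')² dx = ∫_0^6 (16*x^2 - 96*x + 144) dx. Term by term:
    ∫_0^6 16*x^2 dx = 1152;  ∫_0^6 -96*x dx = -1728;  ∫_0^6 144 dx = 864.
  Sum: 1152 − 1728 + 864 = 288.
∫_0^6 u² dx = 5184/5, so ||u||_L² = 72*sqrt(5)/5.
∫_0^6 (u')² dx = 288, so ||u'||_L² = 12*sqrt(2).
Ratio ||u||_L² / ||u'||_L² = 3*sqrt(10)/5.
Sharp Poincaré constant on H^1_0(0, 6) is C_P = L/π = 6/π, achieved by sin(π/6·x).
A polynomial bump cannot attain the sharp Poincaré constant (only the first sine eigenfunction does), so the ratio is strictly less than C_P, consistent with ||u||_L² ≤ C_P ||u'||_L².


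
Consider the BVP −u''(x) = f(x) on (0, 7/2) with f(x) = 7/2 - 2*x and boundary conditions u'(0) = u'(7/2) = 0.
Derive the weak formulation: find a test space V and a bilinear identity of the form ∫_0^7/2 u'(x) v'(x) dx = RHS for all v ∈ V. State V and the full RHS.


V = H^1(0, 7/2) (no boundary constraint on v; u is determined up to an additive constant); weak form: ∫_0^7/2 u'v' dx = ∫_0^7/2 (7/2 - 2*x) v dx for all v ∈ V.

Multiply both sides by a test function v and integrate from 0 to 7/2:
  ∫_0^7/2 −u''(x) v(x) dx = ∫_0^7/2 f(x) v(x) dx.
Integrate the LHS by parts once:
  ∫_0^7/2 −u'' v dx = −[u'(x) v(x)]_0^7/2 + ∫_0^7/2 u'(x) v'(x) dx.
Thus ∫_0^7/2 u'(x) v'(x) dx = ∫_0^7/2 f(x) v(x) dx + [u'(x) v(x)]_0^7/2.
Choose V so that boundary terms are either known or forced to vanish.
u has homogeneous Neumann: u'(0) = u'(7/2) = 0. So [u' v]_0^7/2 = 0·v(7/2) − 0·v(0) = 0 for any v; take V = H^1(0, 7/2).
Weak formulation: find u (satisfying any essential BC) such that ∫_0^7/2 u'(x) v'(x) dx = ∫_0^7/2 f v dx for all v ∈ V (homogeneous Neumann, so boundary terms vanish).
Substituting f(x) = 7/2 - 2*x, the right-hand side is ∫_0^7/2 (7/2 - 2*x) v dx.
Compatibility check (pure Neumann): taking v ≡ 1 ∈ V gives 0 = ∫_0^7/2 f dx + (0) − (0), i.e. ∫_0^7/2 f dx must equal u'(0) − u'(7/2) = 0. Indeed ∫_0^7/2 (7/2 - 2*x) dx = 0, so the data are compatible. The solution is then unique only up to an additive constant (fix it e.g. by requiring ∫_0^7/2 u dx = 0).


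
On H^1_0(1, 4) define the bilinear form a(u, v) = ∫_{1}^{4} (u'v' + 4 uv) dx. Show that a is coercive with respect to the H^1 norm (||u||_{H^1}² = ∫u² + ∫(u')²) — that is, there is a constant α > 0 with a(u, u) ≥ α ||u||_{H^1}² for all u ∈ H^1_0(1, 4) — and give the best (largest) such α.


α = 1

Coercivity of a(·,·) on H^1_0(1, 4) means a(u, u) ≥ α ||u||_{H^1}² for every u ∈ H^1_0.
The interval has length L = 3, and Poincaré/coercivity depend only on L. Here a(u, u) = ∫(u')² + (4)·∫u².
Here c = 4 ≥ 1, so a(u,u) = ∫(u')² + c∫u² ≥ ∫(u')² + ∫u² = ||u||_{H^1}², i.e. α = 1 works. No larger α is possible: a(u,u) ≥ α||u||_{H^1}² means (1−α)∫(u')² ≥ (α−c)∫u², and for the modes u_n = sin(nπ(x−x₀)/L) (x₀ the left endpoint) one has ∫u_n²/∫(u_n')² = (L/(nπ))² → 0, so a(u_n,u_n)/||u_n||_{H^1}² → 1. Hence the optimal constant is α = 1.
Therefore α = 1.


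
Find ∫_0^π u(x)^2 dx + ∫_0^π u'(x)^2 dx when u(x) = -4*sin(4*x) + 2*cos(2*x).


||u||_{H^1(0,π)}^2 = 146*π

u'(x) = -4*sin(2*x) - 16*cos(4*x).
Expand u² and (u')² and integrate term by term on (0, π), using: for integers n ≥ 1, ∫_0^π sin²(nx) dx = ∫_0^π cos²(nx) dx = π/2; for n ≠ n', ∫_0^π sin(nx)sin(n'x) dx = ∫_0^π cos(nx)cos(n'x) dx = 0; and by product-to-sum, ∫_0^π sin(nx)cos(n'x) dx = ½∫_0^π [sin((n+n')x) + sin((n−n')x)] dx, which is 0 when n+n' is even and 2n/(n²−n'²) when n+n' is odd (it need not vanish on (0, π)).
  u² squared terms: (-4)²·∫sin(4x)² dx = 16·π/2 = 8*π;  (2)²·∫cos(2x)² dx = 4·π/2 = 2*π.
  u² cross terms: 2·(-4)·(2)·∫sin(4x)·cos(2x) dx = -16·(0) = 0.
  So ∫_0^π u² dx = 8*π + 2*π + 0 = 10*π.
  (u')² squared terms: (-16)²·∫cos(4x)² dx = 256·π/2 = 128*π;  (-4)²·∫sin(2x)² dx = 16·π/2 = 8*π.
  (u')² cross terms: 2·(-16)·(-4)·∫cos(4x)·sin(2x) dx = 128·(0) = 0.
  So ∫_0^π (u')² dx = 128*π + 8*π + 0 = 136*π.
||u||_{H^1}^2 = (10*π) + (136*π) = 146*π.


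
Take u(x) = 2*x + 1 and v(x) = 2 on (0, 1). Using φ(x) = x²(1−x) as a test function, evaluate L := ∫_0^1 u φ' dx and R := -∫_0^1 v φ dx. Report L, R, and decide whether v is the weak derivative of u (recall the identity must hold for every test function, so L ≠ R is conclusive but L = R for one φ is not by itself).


LHS = -1/6, RHS = -1/6. Yes, v = u' weakly.

u(x) = 2*x + 1, classical derivative u'(x) = 2.
φ(x) = x²(1−x), so φ'(x) = x*(2 - 3*x).
Note φ(0) = φ(1) = 0, so the boundary term u·φ vanishes.
LHS = ∫_0^1 u(x) φ'(x) dx = ∫_0^1 (-6*x^3 + x^2 + 2*x) dx. Term by term:
  ∫_0^1 -6*x^3 dx = -3/2;  ∫_0^1 x^2 dx = 1/3;  ∫_0^1 2*x dx = 1.
Sum: -3/2 + 1/3 + 1 = -1/6.
So LHS = -1/6.
∫_0^1 v(x) φ(x) dx = ∫_0^1 (-2*x^3 + 2*x^2) dx. Term by term:
  ∫_0^1 -2*x^3 dx = -1/2;  ∫_0^1 2*x^2 dx = 2/3.
Sum: -1/2 + 2/3 = 1/6.
So RHS = -∫_0^1 v(x) φ(x) dx = -1/6.
LHS = RHS, so the identity holds for this test φ.
Moreover u is smooth here and v(x) = u'(x) = 2 pointwise, so the identity holds for every test function. Hence v is the weak derivative of u.


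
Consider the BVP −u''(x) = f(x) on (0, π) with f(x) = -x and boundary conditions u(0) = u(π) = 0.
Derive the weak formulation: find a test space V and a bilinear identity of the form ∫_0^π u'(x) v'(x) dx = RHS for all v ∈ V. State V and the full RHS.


V = H^1_0(0, π) (so v(0) = v(π) = 0); weak form: ∫_0^π u'v' dx = ∫_0^π (-x) v dx for all v ∈ V.

Multiply both sides by a test function v and integrate from 0 to π:
  ∫_0^π −u''(x) v(x) dx = ∫_0^π f(x) v(x) dx.
Integrate the LHS by parts once:
  ∫_0^π −u'' v dx = −[u'(x) v(x)]_0^π + ∫_0^π u'(x) v'(x) dx.
Thus ∫_0^π u'(x) v'(x) dx = ∫_0^π f(x) v(x) dx + [u'(x) v(x)]_0^π.
Choose V so that boundary terms are either known or forced to vanish.
u is Dirichlet: u(0) = u(π) = 0. Let V = H^1_0(0, π); then v(0) = v(π) = 0, and [u' v]_0^π = 0.
Weak formulation: find u (satisfying any essential BC) such that ∫_0^π u'(x) v'(x) dx = ∫_0^π f v dx for all v ∈ V.
Substituting f(x) = -x, the right-hand side is ∫_0^π (-x) v dx.


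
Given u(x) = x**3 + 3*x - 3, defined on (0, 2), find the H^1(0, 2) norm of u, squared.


||u||_{H^1}^2 = 1136/7

The H^1 norm (squared) on an interval (0, L) is
  ||u||_{H^1}^2 = ∫_0^L u(x)^2 dx + ∫_0^L u'(x)^2 dx.
Compute u'(x) = 3*x**2 + 3.
Then u(x)^2 = x**6 + 6*x**4 - 6*x**3 + 9*x**2 - 18*x + 9 and u'(x)^2 = 9*x**4 + 18*x**2 + 9.
Integrate each monomial from 0 to 2 using ∫_0^2 c·x^n dx = c·2^(n+1)/(n+1):
  ∫_0^2 u(x)^2 dx = ∫_0^2 (x^6 + 6*x^4 - 6*x^3 + 9*x^2 - 18*x + 9) dx. Term by term:
    ∫_0^2 x^6 dx = 128/7;  ∫_0^2 6*x^4 dx = 192/5;  ∫_0^2 -6*x^3 dx = -24;
    ∫_0^2 9*x^2 dx = 24;  ∫_0^2 -18*x dx = -36;  ∫_0^2 9 dx = 18.
  Sum: 128/7 + 192/5 − 24 + 24 − 36 + 18 = 1354/35.
  ∫_0^2 u'(x)^2 dx = ∫_0^2 (9*x^4 + 18*x^2 + 9) dx. Term by term:
    ∫_0^2 9*x^4 dx = 288/5;  ∫_0^2 18*x^2 dx = 48;  ∫_0^2 9 dx = 18.
  Sum: 288/5 + 48 + 18 = 618/5.
Adding: ||u||_{H^1}^2 = 1354/35 + 618/5 = 1136/7.


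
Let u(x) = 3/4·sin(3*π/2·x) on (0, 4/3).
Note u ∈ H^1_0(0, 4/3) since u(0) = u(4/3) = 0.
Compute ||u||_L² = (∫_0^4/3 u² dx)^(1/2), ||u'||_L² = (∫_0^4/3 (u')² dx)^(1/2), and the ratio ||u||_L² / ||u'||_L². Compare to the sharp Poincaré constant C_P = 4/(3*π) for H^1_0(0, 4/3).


||u||_L² / ||u'||_L² = 2/(3*π) < C_P = 4/(3*π).

u(x) = 3/4·sin(3*π/2·x), so u'(x) = 9*π*cos(3*π*x/2)/8.
Writing u(x) = A·sin(kπx/L) with A = 3/4 and k = 2, use ∫_0^L sin²(kπx/L) dx = L/2 and ∫_0^L cos²(kπx/L) dx = L/2.
u² = 9/16·sin²(3*π/2·x) and (u')² = 81*π^2/64·cos²(3*π/2·x), and each of sin², cos² integrates to L/2 = 2/3 over (0, 4/3).
∫_0^4/3 u² dx = 3/8, so ||u||_L² = sqrt(6)/4.
∫_0^4/3 (u')² dx = 27*π^2/32, so ||u'||_L² = 3*sqrt(6)*π/8.
Ratio ||u||_L² / ||u'||_L² = 2/(3*π).
Sharp Poincaré constant on H^1_0(0, 4/3) is C_P = L/π = 4/(3*π), achieved by sin(3*π/4·x).
This is the k = 2 harmonic; the ratio L/(kπ) is strictly less than C_P = L/π, consistent with the sharp inequality ||u||_L² ≤ C_P ||u'||_L².


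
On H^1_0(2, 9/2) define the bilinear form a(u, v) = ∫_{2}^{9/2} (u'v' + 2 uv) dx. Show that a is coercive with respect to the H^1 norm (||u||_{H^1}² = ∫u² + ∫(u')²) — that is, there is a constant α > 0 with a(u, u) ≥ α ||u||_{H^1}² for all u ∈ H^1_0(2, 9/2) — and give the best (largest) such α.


α = 1

Coercivity of a(·,·) on H^1_0(2, 9/2) means a(u, u) ≥ α ||u||_{H^1}² for every u ∈ H^1_0.
The interval has length L = 5/2, and Poincaré/coercivity depend only on L. Here a(u, u) = ∫(u')² + (2)·∫u².
Here c = 2 ≥ 1, so a(u,u) = ∫(u')² + c∫u² ≥ ∫(u')² + ∫u² = ||u||_{H^1}², i.e. α = 1 works. No larger α is possible: a(u,u) ≥ α||u||_{H^1}² means (1−α)∫(u')² ≥ (α−c)∫u², and for the modes u_n = sin(nπ(x−x₀)/L) (x₀ the left endpoint) one has ∫u_n²/∫(u_n')² = (L/(nπ))² → 0, so a(u_n,u_n)/||u_n||_{H^1}² → 1. Hence the optimal constant is α = 1.
Therefore α = 1.
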